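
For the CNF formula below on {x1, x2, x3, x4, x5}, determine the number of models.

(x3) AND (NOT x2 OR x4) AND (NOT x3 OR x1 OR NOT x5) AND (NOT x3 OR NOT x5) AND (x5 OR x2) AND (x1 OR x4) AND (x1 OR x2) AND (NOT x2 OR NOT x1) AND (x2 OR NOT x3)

There are 2^5 = 32 truth assignments over (x1, x2, x3, x4, x5).
Split on x4. With x4 = true, the clauses containing x4 are satisfied and NOT x4 drops from the rest; 1 of the 2^4 = 16 assignments to the other variables satisfy what remains.
With x4 = false, by the same count on the reduced clause set, 0 assignments work.
(One model: x1=F, x2=T, x3=T, x4=T, x5=F.)
Total: 1 + 0 = 1.

1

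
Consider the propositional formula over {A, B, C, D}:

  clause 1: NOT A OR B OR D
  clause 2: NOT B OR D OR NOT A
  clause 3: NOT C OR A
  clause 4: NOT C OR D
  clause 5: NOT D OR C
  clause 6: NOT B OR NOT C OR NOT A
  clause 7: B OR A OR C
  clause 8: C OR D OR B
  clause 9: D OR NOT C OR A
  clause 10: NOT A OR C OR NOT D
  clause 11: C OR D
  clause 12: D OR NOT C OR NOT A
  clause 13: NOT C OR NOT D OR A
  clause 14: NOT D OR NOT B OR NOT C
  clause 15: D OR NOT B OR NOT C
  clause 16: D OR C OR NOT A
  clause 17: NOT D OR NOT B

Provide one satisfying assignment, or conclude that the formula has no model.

Branch on C: set C = true.
The clause (A) is unit, so A = true.
The clause (D) is unit, so D = true.
The clause (NOT B) is unit, so B = false.
Every clause now holds.

A ↦ true,  B ↦ false,  C ↦ true,  D ↦ true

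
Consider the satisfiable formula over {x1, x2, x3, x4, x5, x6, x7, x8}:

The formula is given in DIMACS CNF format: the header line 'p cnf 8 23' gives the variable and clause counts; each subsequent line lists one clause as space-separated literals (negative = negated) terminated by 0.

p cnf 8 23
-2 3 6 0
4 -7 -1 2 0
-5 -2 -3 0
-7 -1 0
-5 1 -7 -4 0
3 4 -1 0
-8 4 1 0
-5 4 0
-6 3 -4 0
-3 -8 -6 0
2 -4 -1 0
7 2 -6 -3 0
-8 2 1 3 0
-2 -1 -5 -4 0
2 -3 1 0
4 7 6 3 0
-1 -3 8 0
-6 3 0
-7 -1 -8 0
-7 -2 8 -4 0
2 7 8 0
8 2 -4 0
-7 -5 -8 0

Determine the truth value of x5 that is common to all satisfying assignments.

Suppose x5 = True.
The clause (x4) is unit, so x4 = True.
Try x2 = False.
The clause (¬x1) is unit, so x1 = False.
The clause (¬x7) is unit, so x7 = False.
The clause (¬x3) is unit, so x3 = False.
The clause (¬x6) is unit, so x6 = False.
The clause (¬x8) is unit, so x8 = False.
But (x8) is also a unit clause — contradiction.
Undo x2 and try x2 = True.
The clause (¬x3) is unit, so x3 = False.
The clause (x6) is unit, so x6 = True.
But (¬x6) is also a unit clause — contradiction.
Either choice for x2 ends in contradiction.
So every satisfying assignment has x5 = False.

False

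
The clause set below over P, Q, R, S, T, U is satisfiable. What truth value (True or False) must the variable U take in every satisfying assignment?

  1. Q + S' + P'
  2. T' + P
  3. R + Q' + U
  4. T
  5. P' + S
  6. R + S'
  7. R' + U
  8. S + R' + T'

Suppose U = 0.
From the singleton clause (T), T = 1.
From the singleton clause (P), P = 1.
From the singleton clause (S), S = 1.
From the singleton clause (Q), Q = 1.
From the singleton clause (R), R = 1.
Now (R') is unsatisfied and unit — conflict.
So every satisfying assignment has U = True.

True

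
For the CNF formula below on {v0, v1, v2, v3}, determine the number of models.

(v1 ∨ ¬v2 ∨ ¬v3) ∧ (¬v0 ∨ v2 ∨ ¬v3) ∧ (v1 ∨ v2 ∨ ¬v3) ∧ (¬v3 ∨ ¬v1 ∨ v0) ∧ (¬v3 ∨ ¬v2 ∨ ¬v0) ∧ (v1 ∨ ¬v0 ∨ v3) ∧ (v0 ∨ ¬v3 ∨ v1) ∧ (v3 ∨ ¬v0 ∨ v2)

5

There are 2^4 = 16 truth assignments over (v0, v1, v2, v3).
Split on v2. With v2 = True, the clauses containing v2 are satisfied and ¬v2 drops from the rest; 3 of the 2^3 = 8 assignments to the other variables satisfy what remains.
With v2 = False, by the same count on the reduced clause set, 2 assignments work.
(One model: v0=F, v1=F, v2=F, v3=F.)
Total: 3 + 2 = 5.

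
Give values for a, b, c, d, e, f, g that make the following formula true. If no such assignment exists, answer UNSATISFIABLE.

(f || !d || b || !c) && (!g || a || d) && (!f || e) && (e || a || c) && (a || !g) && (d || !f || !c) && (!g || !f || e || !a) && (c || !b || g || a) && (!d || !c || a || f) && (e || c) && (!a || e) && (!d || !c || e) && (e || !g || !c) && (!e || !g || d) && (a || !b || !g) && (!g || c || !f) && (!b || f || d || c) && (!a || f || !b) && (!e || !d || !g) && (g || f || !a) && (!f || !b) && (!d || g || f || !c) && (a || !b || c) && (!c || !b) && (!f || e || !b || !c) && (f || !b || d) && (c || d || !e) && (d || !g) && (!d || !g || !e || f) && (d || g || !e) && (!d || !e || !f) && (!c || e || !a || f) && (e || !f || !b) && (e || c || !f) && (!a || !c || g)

Branch on f: set f = false.
Branch on a: set a = false.
Unit clause (!g) forces g = false.
Branch on e: set e = true.
Unit clause (d) forces d = true.
Unit clause (!c) forces c = false.
Unit clause (!b) forces b = false.
This assignment satisfies each clause.

a=false; b=false; c=false; d=true; e=true; f=false; g=false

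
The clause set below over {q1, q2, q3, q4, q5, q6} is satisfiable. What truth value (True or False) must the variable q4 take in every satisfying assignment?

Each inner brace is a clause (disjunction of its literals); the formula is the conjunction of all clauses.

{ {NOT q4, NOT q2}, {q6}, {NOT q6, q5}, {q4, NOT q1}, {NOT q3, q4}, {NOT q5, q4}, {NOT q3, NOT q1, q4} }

Suppose q4 = false.
The clause (q6) is unit, so q6 = true.
The clause (q5) is unit, so q5 = true.
Now (NOT q5) is unsatisfied and unit — conflict.
So every satisfying assignment has q4 = True.

True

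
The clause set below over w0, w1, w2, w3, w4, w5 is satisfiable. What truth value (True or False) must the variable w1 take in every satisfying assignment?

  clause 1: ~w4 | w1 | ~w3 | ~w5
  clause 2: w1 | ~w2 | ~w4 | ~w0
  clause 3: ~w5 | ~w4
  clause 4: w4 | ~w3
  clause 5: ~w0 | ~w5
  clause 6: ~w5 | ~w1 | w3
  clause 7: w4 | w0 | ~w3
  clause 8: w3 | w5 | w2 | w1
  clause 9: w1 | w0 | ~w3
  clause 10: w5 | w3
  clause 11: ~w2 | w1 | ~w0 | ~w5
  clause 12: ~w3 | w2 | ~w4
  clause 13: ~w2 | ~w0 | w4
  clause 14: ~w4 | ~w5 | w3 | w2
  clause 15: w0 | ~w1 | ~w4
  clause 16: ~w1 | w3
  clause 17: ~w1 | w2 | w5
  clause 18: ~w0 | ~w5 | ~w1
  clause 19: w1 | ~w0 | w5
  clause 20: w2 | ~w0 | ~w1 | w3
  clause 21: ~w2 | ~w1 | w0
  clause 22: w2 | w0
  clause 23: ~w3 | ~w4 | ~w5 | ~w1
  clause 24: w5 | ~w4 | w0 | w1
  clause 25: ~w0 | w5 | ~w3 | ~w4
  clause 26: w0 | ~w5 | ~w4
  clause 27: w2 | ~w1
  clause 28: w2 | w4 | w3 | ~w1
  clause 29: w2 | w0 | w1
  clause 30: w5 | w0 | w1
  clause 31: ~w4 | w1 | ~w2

Suppose w1 = 1.
Unit clause (w3) forces w3 = 1.
Unit clause (w4) forces w4 = 1.
Unit clause (~w5) forces w5 = 0.
Unit clause (w2) forces w2 = 1.
Unit clause (w0) forces w0 = 1.
That conflicts with the unit clause (~w0).
So every satisfying assignment has w1 = False.

False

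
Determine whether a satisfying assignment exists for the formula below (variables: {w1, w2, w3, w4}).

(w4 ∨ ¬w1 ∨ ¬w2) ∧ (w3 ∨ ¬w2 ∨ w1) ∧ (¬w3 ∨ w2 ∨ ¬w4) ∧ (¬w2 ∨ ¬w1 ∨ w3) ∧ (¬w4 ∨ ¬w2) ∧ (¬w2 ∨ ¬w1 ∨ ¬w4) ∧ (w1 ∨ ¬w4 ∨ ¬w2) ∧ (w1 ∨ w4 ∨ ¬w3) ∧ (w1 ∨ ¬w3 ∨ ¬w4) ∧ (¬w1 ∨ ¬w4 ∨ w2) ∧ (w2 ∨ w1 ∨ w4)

Satisfiable

Case w4 = False:
Case w1 = True:
From the singleton clause (¬w2), w2 = False.
Every clause is now satisfied; w3 is unconstrained.
A satisfying assignment: w1=True, w2=False, w3=False, w4=False.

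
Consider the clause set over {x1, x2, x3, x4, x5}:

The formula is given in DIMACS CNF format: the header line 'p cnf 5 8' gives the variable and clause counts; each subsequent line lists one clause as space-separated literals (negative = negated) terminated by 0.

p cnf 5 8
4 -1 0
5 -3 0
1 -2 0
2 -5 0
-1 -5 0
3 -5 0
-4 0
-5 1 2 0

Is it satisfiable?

From the singleton clause (¬x4), x4 = False.
From the singleton clause (¬x1), x1 = False.
From the singleton clause (¬x2), x2 = False.
From the singleton clause (¬x5), x5 = False.
From the singleton clause (¬x3), x3 = False.
Every clause now holds.
A satisfying assignment: x1=False, x2=False, x3=False, x4=False, x5=False.

Satisfiable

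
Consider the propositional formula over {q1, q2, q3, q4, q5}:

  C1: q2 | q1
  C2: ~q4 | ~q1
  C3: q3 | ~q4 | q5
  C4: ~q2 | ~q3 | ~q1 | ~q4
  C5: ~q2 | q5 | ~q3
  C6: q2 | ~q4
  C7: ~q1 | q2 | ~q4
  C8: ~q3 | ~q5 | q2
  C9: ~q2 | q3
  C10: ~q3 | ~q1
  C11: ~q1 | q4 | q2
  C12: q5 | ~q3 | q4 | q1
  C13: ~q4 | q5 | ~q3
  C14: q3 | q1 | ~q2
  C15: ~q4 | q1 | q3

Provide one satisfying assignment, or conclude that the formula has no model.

q1: 0; q2: 1; q3: 1; q4: 0; q5: 1

Branch on q2: set q2 = 1.
The clause (q3) is unit, so q3 = 1.
The clause (q5) is unit, so q5 = 1.
The clause (~q1) is unit, so q1 = 0.
All clauses hold; q4 can take either value.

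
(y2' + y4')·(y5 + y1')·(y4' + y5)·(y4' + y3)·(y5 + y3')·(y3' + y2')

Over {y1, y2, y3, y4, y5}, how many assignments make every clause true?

There are 2^5 = 32 truth assignments over (y1, y2, y3, y4, y5).
Split on y5. With y5 = 1, the clauses containing y5 are satisfied and y5' drops from the rest; 8 of the 2^4 = 16 assignments to the other variables satisfy what remains.
With y5 = 0, by the same count on the reduced clause set, 2 assignments work.
(One model: y1=F, y2=F, y3=F, y4=F, y5=F.)
Total: 8 + 2 = 10.

10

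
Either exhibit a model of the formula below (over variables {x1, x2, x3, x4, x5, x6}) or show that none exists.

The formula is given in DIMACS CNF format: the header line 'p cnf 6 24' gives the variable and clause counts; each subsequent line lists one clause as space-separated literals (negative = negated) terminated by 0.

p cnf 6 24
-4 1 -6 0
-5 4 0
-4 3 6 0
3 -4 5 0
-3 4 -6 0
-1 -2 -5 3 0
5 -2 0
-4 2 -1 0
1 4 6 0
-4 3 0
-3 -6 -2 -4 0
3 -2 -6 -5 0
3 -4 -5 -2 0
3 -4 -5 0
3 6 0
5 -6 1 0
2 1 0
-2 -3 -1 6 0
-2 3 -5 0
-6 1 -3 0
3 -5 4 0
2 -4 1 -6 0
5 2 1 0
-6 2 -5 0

x1 ↦ True, x2 ↦ False, x3 ↦ True, x4 ↦ False, x5 ↦ False, x6 ↦ False

Branch on x5: set x5 = False.
(¬x2) alone gives x2 = False.
(x1) alone gives x1 = True.
(¬x4) alone gives x4 = False.
Branch on x3: set x3 = True.
(¬x6) alone gives x6 = False.
This assignment satisfies each clause.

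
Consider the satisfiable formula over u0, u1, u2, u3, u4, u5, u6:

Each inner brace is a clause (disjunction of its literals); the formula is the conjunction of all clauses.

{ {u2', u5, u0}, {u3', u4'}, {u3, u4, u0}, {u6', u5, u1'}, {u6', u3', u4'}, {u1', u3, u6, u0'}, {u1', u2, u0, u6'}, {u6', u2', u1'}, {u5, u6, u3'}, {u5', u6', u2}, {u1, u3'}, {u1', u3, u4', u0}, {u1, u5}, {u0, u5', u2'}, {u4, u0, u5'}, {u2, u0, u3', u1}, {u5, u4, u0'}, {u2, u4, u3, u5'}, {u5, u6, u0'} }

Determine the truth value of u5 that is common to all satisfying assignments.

Suppose u5 = 0.
Unit clause (u1) forces u1 = 1.
Unit clause (u6') forces u6 = 0.
Unit clause (u3') forces u3 = 0.
Unit clause (u0') forces u0 = 0.
Unit clause (u2') forces u2 = 0.
Unit clause (u4) forces u4 = 1.
But (u4') is also a unit clause — contradiction.
So every satisfying assignment has u5 = True.

True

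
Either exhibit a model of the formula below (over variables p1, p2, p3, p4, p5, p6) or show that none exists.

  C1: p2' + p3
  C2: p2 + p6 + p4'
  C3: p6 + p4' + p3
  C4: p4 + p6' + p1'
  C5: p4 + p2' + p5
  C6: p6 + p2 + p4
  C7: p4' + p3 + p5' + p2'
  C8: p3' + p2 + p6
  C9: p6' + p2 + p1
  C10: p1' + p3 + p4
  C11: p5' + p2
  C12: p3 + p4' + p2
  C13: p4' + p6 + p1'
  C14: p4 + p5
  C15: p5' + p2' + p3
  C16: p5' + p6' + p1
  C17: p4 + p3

Case p2 = 1:
The clause (p3) is unit, so p3 = 1.
Case p4 = 0:
The clause (p5) is unit, so p5 = 1.
Case p6 = 0:
No clause remains; p1 is free.

p1=0; p2=1; p3=1; p4=0; p5=1; p6=0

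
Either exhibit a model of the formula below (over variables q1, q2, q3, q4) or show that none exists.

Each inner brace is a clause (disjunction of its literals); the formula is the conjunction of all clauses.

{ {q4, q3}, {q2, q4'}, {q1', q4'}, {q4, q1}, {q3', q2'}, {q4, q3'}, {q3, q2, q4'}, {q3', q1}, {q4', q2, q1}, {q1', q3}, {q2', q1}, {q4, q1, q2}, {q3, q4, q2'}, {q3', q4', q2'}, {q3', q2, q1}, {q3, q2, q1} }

UNSATISFIABLE

Try q4 = 1.
(q2) alone gives q2 = 1.
(q1') alone gives q1 = 0.
But (q1) is also a unit clause — contradiction.
That branch fails; take q4 = 0 instead.
(q3) alone gives q3 = 1.
But (q3') is also a unit clause — contradiction.
Both values of q4 lead to a conflict.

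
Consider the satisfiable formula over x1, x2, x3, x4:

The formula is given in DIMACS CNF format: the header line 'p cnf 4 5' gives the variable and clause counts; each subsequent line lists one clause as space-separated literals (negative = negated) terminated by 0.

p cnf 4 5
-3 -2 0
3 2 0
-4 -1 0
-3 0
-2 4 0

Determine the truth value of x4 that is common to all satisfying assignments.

True

Suppose x4 = False.
(¬x3) alone gives x3 = False.
(x2) alone gives x2 = True.
Now (¬x2) is unsatisfied and unit — conflict.
So every satisfying assignment has x4 = True.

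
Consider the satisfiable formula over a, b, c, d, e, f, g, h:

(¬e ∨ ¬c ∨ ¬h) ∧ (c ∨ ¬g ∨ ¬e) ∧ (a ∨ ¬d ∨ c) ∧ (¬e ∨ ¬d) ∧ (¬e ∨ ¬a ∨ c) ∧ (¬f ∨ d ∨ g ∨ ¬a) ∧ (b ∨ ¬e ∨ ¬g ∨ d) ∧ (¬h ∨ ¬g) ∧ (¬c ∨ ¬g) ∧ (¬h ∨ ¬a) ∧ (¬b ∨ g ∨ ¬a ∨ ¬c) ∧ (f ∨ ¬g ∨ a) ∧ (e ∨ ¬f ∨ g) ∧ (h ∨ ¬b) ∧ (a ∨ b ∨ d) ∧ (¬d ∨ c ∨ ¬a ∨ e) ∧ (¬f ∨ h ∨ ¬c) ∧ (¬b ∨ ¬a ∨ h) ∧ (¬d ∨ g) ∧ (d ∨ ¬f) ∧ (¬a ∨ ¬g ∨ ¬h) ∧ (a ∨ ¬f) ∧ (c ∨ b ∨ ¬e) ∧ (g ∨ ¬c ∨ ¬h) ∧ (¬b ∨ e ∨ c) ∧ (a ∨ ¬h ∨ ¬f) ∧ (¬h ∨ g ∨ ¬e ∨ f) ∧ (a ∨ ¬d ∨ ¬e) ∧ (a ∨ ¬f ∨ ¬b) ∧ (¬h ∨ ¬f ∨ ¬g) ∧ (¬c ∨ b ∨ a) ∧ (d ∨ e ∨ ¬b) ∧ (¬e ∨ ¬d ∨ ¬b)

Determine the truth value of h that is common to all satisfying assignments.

False

Suppose h = True.
Unit clause (¬g) forces g = False.
Unit clause (¬a) forces a = False.
Unit clause (¬d) forces d = False.
Unit clause (b) forces b = True.
Unit clause (¬f) forces f = False.
Unit clause (¬c) forces c = False.
Unit clause (e) forces e = True.
But (¬e) is also a unit clause — contradiction.
So every satisfying assignment has h = False.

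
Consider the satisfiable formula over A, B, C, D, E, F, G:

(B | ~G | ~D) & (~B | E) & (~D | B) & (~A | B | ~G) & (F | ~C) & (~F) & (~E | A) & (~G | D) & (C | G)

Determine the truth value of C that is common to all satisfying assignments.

Suppose C = 1.
(F) alone gives F = 1.
Now (~F) is unsatisfied and unit — conflict.
So every satisfying assignment has C = False.

False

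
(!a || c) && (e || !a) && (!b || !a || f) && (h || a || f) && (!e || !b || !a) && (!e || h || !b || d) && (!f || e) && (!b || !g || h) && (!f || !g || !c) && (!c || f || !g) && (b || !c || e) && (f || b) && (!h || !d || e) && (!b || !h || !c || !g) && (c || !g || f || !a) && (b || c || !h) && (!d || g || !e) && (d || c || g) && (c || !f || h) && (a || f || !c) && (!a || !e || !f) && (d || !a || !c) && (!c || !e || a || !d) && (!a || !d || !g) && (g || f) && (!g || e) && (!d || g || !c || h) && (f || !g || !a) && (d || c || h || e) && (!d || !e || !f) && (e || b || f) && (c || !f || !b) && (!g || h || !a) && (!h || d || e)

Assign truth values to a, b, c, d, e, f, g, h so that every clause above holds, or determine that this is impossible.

Suppose a = false.
Suppose h = true.
Suppose f = false.
From the singleton clause (b), b = true.
From the singleton clause (!c), c = false.
From the singleton clause (g), g = true.
From the singleton clause (e), e = true.
Every clause is now satisfied; d is unconstrained.

a=false; b=true; c=false; d=true; e=true; f=false; g=true; h=true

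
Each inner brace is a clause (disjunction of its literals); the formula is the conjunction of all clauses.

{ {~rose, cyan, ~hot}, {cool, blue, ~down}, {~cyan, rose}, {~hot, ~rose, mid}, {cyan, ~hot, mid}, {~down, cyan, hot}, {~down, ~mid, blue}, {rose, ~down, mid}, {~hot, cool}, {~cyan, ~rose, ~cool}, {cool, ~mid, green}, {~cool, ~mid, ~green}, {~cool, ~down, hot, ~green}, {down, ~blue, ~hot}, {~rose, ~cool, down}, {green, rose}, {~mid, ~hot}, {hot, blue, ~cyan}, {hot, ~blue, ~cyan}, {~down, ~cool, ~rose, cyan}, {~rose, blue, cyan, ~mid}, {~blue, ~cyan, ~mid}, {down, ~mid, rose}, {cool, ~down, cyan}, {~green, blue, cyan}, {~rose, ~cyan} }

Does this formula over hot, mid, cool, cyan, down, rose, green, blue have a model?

Suppose cyan = 0.
Suppose rose = 0.
From the singleton clause (green), green = 1.
From the singleton clause (blue), blue = 1.
Suppose hot = 0.
From the singleton clause (~down), down = 0.
From the singleton clause (~mid), mid = 0.
All clauses hold; cool can take either value.
A satisfying assignment: hot: 0,  mid: 0,  cool: 0,  cyan: 0,  down: 0,  rose: 0,  green: 1,  blue: 1.

Yes, satisfiable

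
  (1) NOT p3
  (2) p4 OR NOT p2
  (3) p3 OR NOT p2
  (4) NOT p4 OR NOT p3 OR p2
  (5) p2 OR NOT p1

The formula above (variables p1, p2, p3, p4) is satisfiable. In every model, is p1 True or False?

False

Suppose p1 = true.
From the singleton clause (NOT p3), p3 = false.
From the singleton clause (NOT p2), p2 = false.
But (p2) is also a unit clause — contradiction.
So every satisfying assignment has p1 = False.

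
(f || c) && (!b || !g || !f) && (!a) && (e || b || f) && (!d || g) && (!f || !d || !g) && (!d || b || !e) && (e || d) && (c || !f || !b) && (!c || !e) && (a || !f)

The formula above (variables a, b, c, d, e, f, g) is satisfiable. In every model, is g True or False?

Suppose g = false.
Unit clause (!a) forces a = false.
Unit clause (!d) forces d = false.
Unit clause (e) forces e = true.
Unit clause (!c) forces c = false.
Unit clause (f) forces f = true.
That conflicts with the unit clause (!f).
So every satisfying assignment has g = True.

True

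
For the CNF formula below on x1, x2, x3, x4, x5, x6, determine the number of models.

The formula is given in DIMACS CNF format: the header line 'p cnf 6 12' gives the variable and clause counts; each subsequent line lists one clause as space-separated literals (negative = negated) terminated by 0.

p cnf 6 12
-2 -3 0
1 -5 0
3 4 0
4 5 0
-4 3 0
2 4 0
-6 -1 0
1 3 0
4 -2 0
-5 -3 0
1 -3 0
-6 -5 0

1

There are 2^6 = 64 truth assignments over (x1, x2, x3, x4, x5, x6).
Split on x2. With x2 = True, the clauses containing x2 are satisfied and ¬x2 drops from the rest; 0 of the 2^5 = 32 assignments to the other variables satisfy what remains.
With x2 = False, by the same count on the reduced clause set, 1 assignment works.
(One model: x1=T, x2=F, x3=T, x4=T, x5=F, x6=F.)
Total: 0 + 1 = 1.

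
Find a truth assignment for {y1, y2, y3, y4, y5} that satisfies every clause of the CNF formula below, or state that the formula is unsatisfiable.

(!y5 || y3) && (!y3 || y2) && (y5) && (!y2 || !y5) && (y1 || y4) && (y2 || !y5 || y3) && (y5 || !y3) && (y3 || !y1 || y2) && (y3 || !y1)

The clause (y5) is unit, so y5 = true.
The clause (y3) is unit, so y3 = true.
The clause (y2) is unit, so y2 = true.
Now (!y2) is unsatisfied and unit — conflict.

UNSATISFIABLE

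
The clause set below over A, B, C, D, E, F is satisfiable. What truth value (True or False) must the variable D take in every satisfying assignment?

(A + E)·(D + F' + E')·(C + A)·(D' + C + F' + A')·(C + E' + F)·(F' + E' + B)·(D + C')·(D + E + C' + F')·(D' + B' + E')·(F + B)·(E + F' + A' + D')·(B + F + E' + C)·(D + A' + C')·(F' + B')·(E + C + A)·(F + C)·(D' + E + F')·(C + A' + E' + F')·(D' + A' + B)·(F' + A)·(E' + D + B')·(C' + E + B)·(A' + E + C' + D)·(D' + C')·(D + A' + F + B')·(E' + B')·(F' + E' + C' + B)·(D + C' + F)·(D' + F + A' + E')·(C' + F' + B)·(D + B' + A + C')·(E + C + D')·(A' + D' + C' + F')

False

Suppose D = 1.
Unit clause (C') forces C = 0.
Unit clause (A) forces A = 1.
Unit clause (F') forces F = 0.
Now (F) is unsatisfied and unit — conflict.
So every satisfying assignment has D = False.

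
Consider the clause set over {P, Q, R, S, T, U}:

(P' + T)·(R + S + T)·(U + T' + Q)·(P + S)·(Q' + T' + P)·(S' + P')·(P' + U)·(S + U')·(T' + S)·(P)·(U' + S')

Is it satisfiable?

No, unsatisfiable

The clause (P) is unit, so P = 1.
The clause (T) is unit, so T = 1.
The clause (S') is unit, so S = 0.
Now (S) is unsatisfied and unit — conflict.
No assignment satisfies every clause.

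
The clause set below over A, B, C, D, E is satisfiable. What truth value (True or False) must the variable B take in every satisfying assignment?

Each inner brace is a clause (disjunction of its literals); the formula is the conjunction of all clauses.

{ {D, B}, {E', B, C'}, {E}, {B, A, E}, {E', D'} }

True

Suppose B = 0.
The clause (D) is unit, so D = 1.
The clause (E) is unit, so E = 1.
Now (E') is unsatisfied and unit — conflict.
So every satisfying assignment has B = True.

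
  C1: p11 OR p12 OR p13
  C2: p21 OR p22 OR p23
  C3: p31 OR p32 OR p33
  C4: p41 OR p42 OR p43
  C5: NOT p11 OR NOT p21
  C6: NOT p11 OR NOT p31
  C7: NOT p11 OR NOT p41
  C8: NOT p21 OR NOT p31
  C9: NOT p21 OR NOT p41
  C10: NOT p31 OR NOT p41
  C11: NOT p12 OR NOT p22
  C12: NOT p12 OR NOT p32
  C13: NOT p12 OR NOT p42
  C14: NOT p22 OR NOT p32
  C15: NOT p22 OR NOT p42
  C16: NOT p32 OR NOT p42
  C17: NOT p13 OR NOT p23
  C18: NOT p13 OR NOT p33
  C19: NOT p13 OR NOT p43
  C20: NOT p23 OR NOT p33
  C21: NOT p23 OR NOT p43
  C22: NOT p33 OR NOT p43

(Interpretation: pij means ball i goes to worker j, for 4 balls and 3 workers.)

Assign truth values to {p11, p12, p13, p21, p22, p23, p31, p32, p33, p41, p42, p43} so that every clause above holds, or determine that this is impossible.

Suppose p11 = false.
Suppose p12 = true.
Unit clause (NOT p22) forces p22 = false.
Unit clause (NOT p32) forces p32 = false.
Unit clause (NOT p42) forces p42 = false.
Suppose p21 = true.
Unit clause (NOT p31) forces p31 = false.
Unit clause (p33) forces p33 = true.
Unit clause (NOT p41) forces p41 = false.
Unit clause (p43) forces p43 = true.
Now (NOT p43) is unsatisfied and unit — conflict.
That branch fails; take p21 = false instead.
Unit clause (p23) forces p23 = true.
Unit clause (NOT p13) forces p13 = false.
Unit clause (NOT p33) forces p33 = false.
Unit clause (p31) forces p31 = true.
Unit clause (NOT p41) forces p41 = false.
Unit clause (p43) forces p43 = true.
Now (NOT p43) is unsatisfied and unit — conflict.
Either choice for p21 ends in contradiction.
That branch fails; take p12 = false instead.
Unit clause (p13) forces p13 = true.
Unit clause (NOT p23) forces p23 = false.
Unit clause (NOT p33) forces p33 = false.
Unit clause (NOT p43) forces p43 = false.
Suppose p21 = true.
Unit clause (NOT p31) forces p31 = false.
Unit clause (p32) forces p32 = true.
Unit clause (NOT p41) forces p41 = false.
Unit clause (p42) forces p42 = true.
Now (NOT p42) is unsatisfied and unit — conflict.
That branch fails; take p21 = false instead.
Unit clause (p22) forces p22 = true.
Unit clause (NOT p32) forces p32 = false.
Unit clause (p31) forces p31 = true.
Unit clause (NOT p41) forces p41 = false.
Unit clause (p42) forces p42 = true.
Now (NOT p42) is unsatisfied and unit — conflict.
Either choice for p21 ends in contradiction.
Either choice for p12 ends in contradiction.
That branch fails; take p11 = true instead.
Unit clause (NOT p21) forces p21 = false.
Unit clause (NOT p31) forces p31 = false.
Unit clause (NOT p41) forces p41 = false.
Suppose p22 = true.
Unit clause (NOT p12) forces p12 = false.
Unit clause (NOT p32) forces p32 = false.
Unit clause (p33) forces p33 = true.
Unit clause (NOT p42) forces p42 = false.
Unit clause (p43) forces p43 = true.
Now (NOT p43) is unsatisfied and unit — conflict.
That branch fails; take p22 = false instead.
Unit clause (p23) forces p23 = true.
Unit clause (NOT p13) forces p13 = false.
Unit clause (NOT p33) forces p33 = false.
Unit clause (p32) forces p32 = true.
Unit clause (NOT p12) forces p12 = false.
Unit clause (NOT p42) forces p42 = false.
Unit clause (p43) forces p43 = true.
Now (NOT p43) is unsatisfied and unit — conflict.
Either choice for p22 ends in contradiction.
Either choice for p11 ends in contradiction.

UNSATISFIABLE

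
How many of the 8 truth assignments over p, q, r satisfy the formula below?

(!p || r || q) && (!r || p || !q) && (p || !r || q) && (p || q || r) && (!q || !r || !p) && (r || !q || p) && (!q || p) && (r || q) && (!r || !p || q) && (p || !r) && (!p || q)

There are 2^3 = 8 truth assignments over (p, q, r).
Split on r. With r = true, the clauses containing r are satisfied and !r drops from the rest; 0 of the 2^2 = 4 assignments to the other variables satisfy what remains.
With r = false, by the same count on the reduced clause set, 1 assignment works.
(One model: p=T, q=T, r=F.)
Total: 0 + 1 = 1.

1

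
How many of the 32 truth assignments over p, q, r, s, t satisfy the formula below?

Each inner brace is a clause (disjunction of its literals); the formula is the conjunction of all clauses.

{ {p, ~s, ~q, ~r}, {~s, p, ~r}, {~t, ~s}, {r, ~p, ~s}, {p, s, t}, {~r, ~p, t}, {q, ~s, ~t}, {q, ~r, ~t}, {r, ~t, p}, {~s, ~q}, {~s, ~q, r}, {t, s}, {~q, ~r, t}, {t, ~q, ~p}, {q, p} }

4

There are 2^5 = 32 truth assignments over (p, q, r, s, t).
Split on q. With q = 1, the clauses containing q are satisfied and ~q drops from the rest; 3 of the 2^4 = 16 assignments to the other variables satisfy what remains.
With q = 0, by the same count on the reduced clause set, 1 assignment works.
(One model: p=F, q=T, r=T, s=F, t=T.)
Total: 3 + 1 = 4.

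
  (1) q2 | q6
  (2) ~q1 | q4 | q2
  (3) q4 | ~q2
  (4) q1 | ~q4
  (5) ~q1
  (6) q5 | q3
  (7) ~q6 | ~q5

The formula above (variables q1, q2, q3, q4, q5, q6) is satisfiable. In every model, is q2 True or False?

False

Suppose q2 = 1.
Unit clause (q4) forces q4 = 1.
Unit clause (q1) forces q1 = 1.
But (~q1) is also a unit clause — contradiction.
So every satisfying assignment has q2 = False.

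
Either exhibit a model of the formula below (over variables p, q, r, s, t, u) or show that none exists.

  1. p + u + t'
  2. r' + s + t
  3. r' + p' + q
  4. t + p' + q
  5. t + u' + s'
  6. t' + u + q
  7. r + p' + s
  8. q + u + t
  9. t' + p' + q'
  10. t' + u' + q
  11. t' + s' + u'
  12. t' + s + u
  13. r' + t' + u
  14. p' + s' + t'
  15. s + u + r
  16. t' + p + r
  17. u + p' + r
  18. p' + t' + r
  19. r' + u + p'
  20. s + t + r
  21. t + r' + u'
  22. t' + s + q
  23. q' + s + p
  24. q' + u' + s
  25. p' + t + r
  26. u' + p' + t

p ↦ 0,  q ↦ 1,  r ↦ 0,  s ↦ 1,  t ↦ 0,  u ↦ 0

Branch on p: set p = 0.
Branch on u: set u = 0.
From the singleton clause (t'), t = 0.
From the singleton clause (q), q = 1.
From the singleton clause (s), s = 1.
No clause remains; r is free.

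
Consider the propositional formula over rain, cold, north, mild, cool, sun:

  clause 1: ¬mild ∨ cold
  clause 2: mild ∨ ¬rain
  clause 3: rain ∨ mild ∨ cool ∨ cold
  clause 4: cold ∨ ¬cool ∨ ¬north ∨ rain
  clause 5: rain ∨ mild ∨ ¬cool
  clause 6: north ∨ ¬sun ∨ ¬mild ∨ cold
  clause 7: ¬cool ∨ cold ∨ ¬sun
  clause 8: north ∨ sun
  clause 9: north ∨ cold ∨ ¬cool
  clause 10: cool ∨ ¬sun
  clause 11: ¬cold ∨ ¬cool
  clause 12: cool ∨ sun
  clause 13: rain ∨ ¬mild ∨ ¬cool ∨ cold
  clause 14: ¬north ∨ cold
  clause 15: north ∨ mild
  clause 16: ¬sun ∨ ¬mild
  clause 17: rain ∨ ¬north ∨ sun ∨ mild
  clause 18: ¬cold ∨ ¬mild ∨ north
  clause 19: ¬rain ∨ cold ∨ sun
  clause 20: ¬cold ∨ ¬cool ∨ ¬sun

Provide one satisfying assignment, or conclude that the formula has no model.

Try mild = False.
Unit clause (¬rain) forces rain = False.
Unit clause (¬cool) forces cool = False.
Unit clause (cold) forces cold = True.
Unit clause (¬sun) forces sun = False.
But (sun) is also a unit clause — contradiction.
That branch fails; take mild = True instead.
Unit clause (cold) forces cold = True.
Unit clause (¬cool) forces cool = False.
Unit clause (¬sun) forces sun = False.
But (sun) is also a unit clause — contradiction.
Either choice for mild ends in contradiction.

UNSATISFIABLE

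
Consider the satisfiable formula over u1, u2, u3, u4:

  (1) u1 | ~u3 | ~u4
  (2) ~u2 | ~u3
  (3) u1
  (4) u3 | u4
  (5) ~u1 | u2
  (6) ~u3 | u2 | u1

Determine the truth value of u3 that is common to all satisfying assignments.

Suppose u3 = 1.
From the singleton clause (~u2), u2 = 0.
From the singleton clause (u1), u1 = 1.
That conflicts with the unit clause (~u1).
So every satisfying assignment has u3 = False.

False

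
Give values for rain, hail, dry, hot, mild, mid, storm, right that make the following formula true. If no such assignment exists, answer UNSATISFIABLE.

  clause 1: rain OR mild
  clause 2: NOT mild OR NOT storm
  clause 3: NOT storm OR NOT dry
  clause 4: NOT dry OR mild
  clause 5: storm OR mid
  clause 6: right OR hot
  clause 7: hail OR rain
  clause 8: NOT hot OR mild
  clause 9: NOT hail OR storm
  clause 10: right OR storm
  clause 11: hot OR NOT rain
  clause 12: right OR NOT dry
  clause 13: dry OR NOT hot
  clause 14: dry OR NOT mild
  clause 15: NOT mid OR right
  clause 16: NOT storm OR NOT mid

Suppose rain = true.
The clause (hot) is unit, so hot = true.
The clause (mild) is unit, so mild = true.
The clause (NOT storm) is unit, so storm = false.
The clause (mid) is unit, so mid = true.
The clause (NOT hail) is unit, so hail = false.
The clause (right) is unit, so right = true.
The clause (dry) is unit, so dry = true.
This assignment satisfies each clause.

rain ↦ true; hail ↦ false; dry ↦ true; hot ↦ true; mild ↦ true; mid ↦ true; storm ↦ false; right ↦ true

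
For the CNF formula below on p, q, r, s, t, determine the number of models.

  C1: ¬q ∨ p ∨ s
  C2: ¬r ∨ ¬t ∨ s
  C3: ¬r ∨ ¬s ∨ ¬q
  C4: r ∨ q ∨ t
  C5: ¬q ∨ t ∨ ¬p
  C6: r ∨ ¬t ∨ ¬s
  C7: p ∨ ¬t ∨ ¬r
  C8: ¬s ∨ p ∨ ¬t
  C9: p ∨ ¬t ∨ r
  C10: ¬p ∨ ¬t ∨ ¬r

7

There are 2^5 = 32 truth assignments over (p, q, r, s, t).
Split on r. With r = True, the clauses containing r are satisfied and ¬r drops from the rest; 4 of the 2^4 = 16 assignments to the other variables satisfy what remains.
With r = False, by the same count on the reduced clause set, 3 assignments work.
(One model: p=F, q=F, r=T, s=F, t=F.)
Total: 4 + 3 = 7.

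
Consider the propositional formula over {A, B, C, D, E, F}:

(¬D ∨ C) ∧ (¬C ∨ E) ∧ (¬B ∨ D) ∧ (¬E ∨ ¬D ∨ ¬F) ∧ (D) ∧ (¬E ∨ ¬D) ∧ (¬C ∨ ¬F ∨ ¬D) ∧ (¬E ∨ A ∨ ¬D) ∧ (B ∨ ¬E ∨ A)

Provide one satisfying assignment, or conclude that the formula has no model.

UNSATISFIABLE

Unit clause (D) forces D = True.
Unit clause (C) forces C = True.
Unit clause (E) forces E = True.
But (¬E) is also a unit clause — contradiction.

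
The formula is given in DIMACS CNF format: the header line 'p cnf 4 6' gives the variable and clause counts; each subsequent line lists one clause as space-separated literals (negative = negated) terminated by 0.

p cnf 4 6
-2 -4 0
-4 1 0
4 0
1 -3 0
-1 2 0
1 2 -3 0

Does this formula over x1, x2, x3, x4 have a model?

Unit clause (x4) forces x4 = True.
Unit clause (¬x2) forces x2 = False.
Unit clause (x1) forces x1 = True.
That conflicts with the unit clause (¬x1).
No assignment satisfies every clause.

No, unsatisfiable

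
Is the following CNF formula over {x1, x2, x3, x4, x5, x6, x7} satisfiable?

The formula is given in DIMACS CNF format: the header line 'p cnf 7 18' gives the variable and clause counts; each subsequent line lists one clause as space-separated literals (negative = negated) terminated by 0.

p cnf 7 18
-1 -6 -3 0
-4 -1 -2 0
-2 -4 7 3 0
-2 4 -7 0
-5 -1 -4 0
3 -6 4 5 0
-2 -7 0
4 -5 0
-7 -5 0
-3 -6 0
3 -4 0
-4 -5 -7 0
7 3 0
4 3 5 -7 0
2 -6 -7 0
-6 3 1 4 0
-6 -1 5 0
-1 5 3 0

Branch on x2: set x2 = False.
Branch on x4: set x4 = False.
The clause (¬x5) is unit, so x5 = False.
Branch on x3: set x3 = True.
The clause (¬x6) is unit, so x6 = False.
Every clause is now satisfied; x1, x7 are unconstrained.
A satisfying assignment: x1: True,  x2: False,  x3: True,  x4: False,  x5: False,  x6: False,  x7: True.

Satisfiable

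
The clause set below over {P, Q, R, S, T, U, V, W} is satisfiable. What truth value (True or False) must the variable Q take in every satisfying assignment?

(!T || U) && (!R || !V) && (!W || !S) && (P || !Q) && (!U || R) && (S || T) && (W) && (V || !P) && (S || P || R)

Suppose Q = true.
From the singleton clause (P), P = true.
From the singleton clause (W), W = true.
From the singleton clause (!S), S = false.
From the singleton clause (T), T = true.
From the singleton clause (U), U = true.
From the singleton clause (R), R = true.
From the singleton clause (!V), V = false.
That conflicts with the unit clause (V).
So every satisfying assignment has Q = False.

False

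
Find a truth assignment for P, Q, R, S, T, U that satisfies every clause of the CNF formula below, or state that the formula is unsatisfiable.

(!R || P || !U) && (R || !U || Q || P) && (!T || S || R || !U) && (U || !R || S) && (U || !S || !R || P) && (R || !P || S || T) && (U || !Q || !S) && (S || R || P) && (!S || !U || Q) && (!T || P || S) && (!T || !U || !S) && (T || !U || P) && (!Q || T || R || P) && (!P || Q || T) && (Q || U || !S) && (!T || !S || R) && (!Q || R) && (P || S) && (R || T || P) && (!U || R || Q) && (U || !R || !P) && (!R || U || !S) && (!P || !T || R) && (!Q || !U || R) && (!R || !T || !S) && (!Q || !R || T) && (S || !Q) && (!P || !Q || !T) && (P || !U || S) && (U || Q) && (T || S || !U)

Try Q = false.
(U) alone gives U = true.
(!S) alone gives S = false.
(P) alone gives P = true.
(T) alone gives T = true.
(R) alone gives R = true.
Every clause now holds.

P: true, Q: false, R: true, S: false, T: true, U: true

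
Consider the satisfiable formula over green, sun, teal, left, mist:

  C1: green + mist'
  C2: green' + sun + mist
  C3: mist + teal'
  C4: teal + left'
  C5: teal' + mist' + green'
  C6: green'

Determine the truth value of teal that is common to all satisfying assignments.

Suppose teal = 1.
The clause (mist) is unit, so mist = 1.
The clause (green) is unit, so green = 1.
Now (green') is unsatisfied and unit — conflict.
So every satisfying assignment has teal = False.

False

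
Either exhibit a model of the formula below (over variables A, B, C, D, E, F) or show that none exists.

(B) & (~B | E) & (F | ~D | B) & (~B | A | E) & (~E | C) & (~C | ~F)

(B) alone gives B = 1.
(E) alone gives E = 1.
(C) alone gives C = 1.
(~F) alone gives F = 0.
All clauses hold; A, D can take either value.

A: 1; B: 1; C: 1; D: 0; E: 1; F: 0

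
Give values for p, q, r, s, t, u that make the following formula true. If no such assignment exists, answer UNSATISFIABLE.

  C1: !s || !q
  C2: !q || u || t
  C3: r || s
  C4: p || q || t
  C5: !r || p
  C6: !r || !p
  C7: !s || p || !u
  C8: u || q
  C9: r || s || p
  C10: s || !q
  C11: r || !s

Suppose s = false.
(r) alone gives r = true.
(p) alone gives p = true.
Now (!p) is unsatisfied and unit — conflict.
So s must be the other value — set s = true.
(!q) alone gives q = false.
(u) alone gives u = true.
(p) alone gives p = true.
(!r) alone gives r = false.
Now (r) is unsatisfied and unit — conflict.
Neither s = true nor s = false works.

UNSATISFIABLE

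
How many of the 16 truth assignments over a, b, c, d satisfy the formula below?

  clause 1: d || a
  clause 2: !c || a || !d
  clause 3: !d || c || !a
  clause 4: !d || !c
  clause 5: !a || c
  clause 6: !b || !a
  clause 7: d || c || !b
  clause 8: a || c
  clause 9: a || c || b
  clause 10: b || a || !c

1

There are 2^4 = 16 truth assignments over (a, b, c, d).
Check each against the 10 clauses (columns in the order a, b, c, d):
  F F F F  ✗ fails (d || a)
  F F F T  ✗ fails (a || c)
  F F T F  ✗ fails (d || a)
  F F T T  ✗ fails (!c || a || !d)
  F T F F  ✗ fails (d || a)
  F T F T  ✗ fails (a || c)
  F T T F  ✗ fails (d || a)
  F T T T  ✗ fails (!c || a || !d)
  T F F F  ✗ fails (!a || c)
  T F F T  ✗ fails (!d || c || !a)
  T F T F  ✓ satisfies all
  T F T T  ✗ fails (!d || !c)
  T T F F  ✗ fails (!a || c)
  T T F T  ✗ fails (!d || c || !a)
  T T T F  ✗ fails (!b || !a)
  T T T T  ✗ fails (!d || !c)
1 of the 16 rows is a model.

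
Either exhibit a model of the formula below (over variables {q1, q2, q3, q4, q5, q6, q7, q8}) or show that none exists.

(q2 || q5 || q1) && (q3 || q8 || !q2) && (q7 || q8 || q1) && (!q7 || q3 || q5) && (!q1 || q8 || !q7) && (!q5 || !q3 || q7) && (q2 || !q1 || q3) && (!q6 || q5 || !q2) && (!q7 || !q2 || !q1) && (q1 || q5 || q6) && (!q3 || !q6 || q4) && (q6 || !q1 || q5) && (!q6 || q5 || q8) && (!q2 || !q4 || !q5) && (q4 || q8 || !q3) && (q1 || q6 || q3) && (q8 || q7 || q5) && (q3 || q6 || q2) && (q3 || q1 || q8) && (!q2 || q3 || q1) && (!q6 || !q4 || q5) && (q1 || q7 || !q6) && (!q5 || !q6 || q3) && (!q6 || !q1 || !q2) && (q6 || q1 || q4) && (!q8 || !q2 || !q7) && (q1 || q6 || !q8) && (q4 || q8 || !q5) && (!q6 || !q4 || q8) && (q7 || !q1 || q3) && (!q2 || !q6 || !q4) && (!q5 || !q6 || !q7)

Try q2 = false.
Try q5 = true.
Try q3 = true.
From the singleton clause (q7), q7 = true.
From the singleton clause (!q6), q6 = false.
Try q1 = false.
From the singleton clause (q4), q4 = true.
From the singleton clause (!q8), q8 = false.
All clauses are satisfied.

q1 ↦ false,  q2 ↦ false,  q3 ↦ true,  q4 ↦ true,  q5 ↦ true,  q6 ↦ false,  q7 ↦ true,  q8 ↦ false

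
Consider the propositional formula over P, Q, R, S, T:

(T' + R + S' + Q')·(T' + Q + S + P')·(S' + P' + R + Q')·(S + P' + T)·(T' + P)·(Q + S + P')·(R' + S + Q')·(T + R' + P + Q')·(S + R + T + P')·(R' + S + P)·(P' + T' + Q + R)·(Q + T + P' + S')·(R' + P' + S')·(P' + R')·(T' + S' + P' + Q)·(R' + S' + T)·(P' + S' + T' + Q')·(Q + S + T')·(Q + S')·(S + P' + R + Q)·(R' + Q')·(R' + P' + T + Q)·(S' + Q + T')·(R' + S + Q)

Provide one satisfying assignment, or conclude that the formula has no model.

Try T = 0.
Try S = 1.
Unit clause (R') forces R = 0.
Unit clause (Q) forces Q = 1.
Unit clause (P') forces P = 0.
Every clause now holds.

P: 0, Q: 1, R: 0, S: 1, T: 0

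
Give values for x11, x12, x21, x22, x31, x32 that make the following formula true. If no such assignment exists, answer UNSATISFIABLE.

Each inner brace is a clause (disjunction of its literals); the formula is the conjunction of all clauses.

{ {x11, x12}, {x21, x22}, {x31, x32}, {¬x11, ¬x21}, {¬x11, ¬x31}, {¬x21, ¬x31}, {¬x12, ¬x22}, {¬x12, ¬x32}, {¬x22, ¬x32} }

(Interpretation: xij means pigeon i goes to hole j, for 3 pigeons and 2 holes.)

Suppose x11 = True.
Unit clause (¬x21) forces x21 = False.
Unit clause (x22) forces x22 = True.
Unit clause (¬x31) forces x31 = False.
Unit clause (x32) forces x32 = True.
Now (¬x32) is unsatisfied and unit — conflict.
So x11 must be the other value — set x11 = False.
Unit clause (x12) forces x12 = True.
Unit clause (¬x22) forces x22 = False.
Unit clause (x21) forces x21 = True.
Unit clause (¬x31) forces x31 = False.
Unit clause (x32) forces x32 = True.
Now (¬x32) is unsatisfied and unit — conflict.
Both values of x11 lead to a conflict.

UNSATISFIABLE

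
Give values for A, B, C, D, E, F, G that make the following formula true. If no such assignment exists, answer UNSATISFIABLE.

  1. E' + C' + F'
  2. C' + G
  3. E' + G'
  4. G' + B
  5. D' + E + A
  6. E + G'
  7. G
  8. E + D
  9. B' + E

UNSATISFIABLE

The clause (G) is unit, so G = 1.
The clause (E') is unit, so E = 0.
Now (E) is unsatisfied and unit — conflict.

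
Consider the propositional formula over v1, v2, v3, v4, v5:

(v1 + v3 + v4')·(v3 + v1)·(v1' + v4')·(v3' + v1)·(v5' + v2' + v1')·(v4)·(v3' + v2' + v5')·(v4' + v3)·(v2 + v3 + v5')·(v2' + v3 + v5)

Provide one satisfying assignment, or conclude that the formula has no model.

From the singleton clause (v4), v4 = 1.
From the singleton clause (v1'), v1 = 0.
From the singleton clause (v3), v3 = 1.
Now (v3') is unsatisfied and unit — conflict.

UNSATISFIABLE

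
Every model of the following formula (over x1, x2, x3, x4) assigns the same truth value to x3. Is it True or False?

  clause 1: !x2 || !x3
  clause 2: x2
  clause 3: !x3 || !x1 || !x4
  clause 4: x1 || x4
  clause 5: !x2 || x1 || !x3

Suppose x3 = true.
From the singleton clause (!x2), x2 = false.
Now (x2) is unsatisfied and unit — conflict.
So every satisfying assignment has x3 = False.

False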